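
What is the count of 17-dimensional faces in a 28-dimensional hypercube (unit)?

f_17(28-cube) = (28 choose 17) · 2^11 = 43979120640.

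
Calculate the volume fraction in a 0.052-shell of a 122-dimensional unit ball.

Shell fraction = 1 - (1-0.052)^122 ≈ 0.998519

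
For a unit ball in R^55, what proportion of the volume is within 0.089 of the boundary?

V(inner)/V(outer) = ((1-0.089)/1)^55 ≈ 0.005936, so the shell fraction is 0.994064.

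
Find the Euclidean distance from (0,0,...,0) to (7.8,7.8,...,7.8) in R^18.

||(7.8,7.8,...,7.8)|| = √(18)·7.8 ≈ 33.0926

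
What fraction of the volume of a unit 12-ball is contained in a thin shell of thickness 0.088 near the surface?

1 - (1-0.088)^12 ≈ 0.668916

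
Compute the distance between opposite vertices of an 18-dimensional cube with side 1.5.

The space diagonal of an n-cube of side s is s√n. Here 1.5·√18 ≈ 6.36396.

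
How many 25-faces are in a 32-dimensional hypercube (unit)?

An n-cube has C(n,k)·2^(n-k) k-faces. Here C(32,25)·2^7 = 3365856·128 = 430829568.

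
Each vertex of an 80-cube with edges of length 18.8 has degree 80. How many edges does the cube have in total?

Number of 1-faces = C(80,1)·2^(80-1) = 80·604462909807314587353088 = 48357032784585166988247040.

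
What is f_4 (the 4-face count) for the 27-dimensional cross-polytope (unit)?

Number of 4-faces = 2^(4+1) · C(27,4+1) = 32 · 80730 = 2583360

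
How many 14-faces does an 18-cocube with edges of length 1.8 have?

Each 14-face is the convex hull of 15 vertices, one chosen as ±e_i from each of 15 distinct axes: 2^15·C(18,15) = 26738688.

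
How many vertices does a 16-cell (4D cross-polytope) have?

An n-cross-polytope has 2n vertices; here n = 4, giving 8.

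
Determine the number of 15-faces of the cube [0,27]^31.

An n-cube has C(n,k)·2^(n-k) k-faces. Here C(31,15)·2^16 = 300540195·65536 = 19696202219520.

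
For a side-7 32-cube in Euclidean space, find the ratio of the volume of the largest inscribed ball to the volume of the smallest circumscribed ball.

The radii are 7/2 and 7√32/2, so the volume ratio is (1/√32)^32 = 32^{-32/2} ≈ 8.27181e-25.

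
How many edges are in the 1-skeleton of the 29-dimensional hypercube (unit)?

Each of the 2^29 = 536870912 vertices has degree 29; total edges = 29·2^29/2 = 7784628224.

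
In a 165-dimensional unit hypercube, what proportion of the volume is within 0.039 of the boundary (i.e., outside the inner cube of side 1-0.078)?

1 - (1 - 2·0.039)^165 = 1 - 0.922^165 ≈ 0.9999984843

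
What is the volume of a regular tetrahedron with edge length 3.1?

Volume = (√2/12) · 3.1³ = 3.5109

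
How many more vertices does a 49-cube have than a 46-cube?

The 49-cube has 2^49 = 562949953421312 vertices. The 46-cube has 2^46 = 70368744177664 vertices. Difference: 562949953421312 - 70368744177664 = 492581209243648.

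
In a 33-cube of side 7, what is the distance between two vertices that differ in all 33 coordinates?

d = √(7² + 7² + ... + 7²) [33 terms] = √(33·7²) = 7√33 ≈ 40.2119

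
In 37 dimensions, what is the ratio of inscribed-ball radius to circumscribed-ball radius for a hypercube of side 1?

Ratio = (s/2)/(s√37/2) = 37^(-1/2) ≈ 0.164399.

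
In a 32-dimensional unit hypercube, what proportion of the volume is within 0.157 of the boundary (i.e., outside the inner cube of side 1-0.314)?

Shell fraction = 1 - (1-0.314)^32 ≈ 0.999994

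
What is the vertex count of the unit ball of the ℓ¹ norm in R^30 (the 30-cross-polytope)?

The 30-dimensional cross-polytope has 2n = 2·30 = 60 vertices.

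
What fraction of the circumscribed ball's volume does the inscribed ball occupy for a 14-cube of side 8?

V_in / V_out = (r_in/r_out)^14 = (1/√14)^14 = 14^(-14/2) ≈ 9.48645e-09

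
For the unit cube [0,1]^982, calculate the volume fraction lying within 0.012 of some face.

1 - (1 - 2·0.012)^982 = 1 - 0.976^982 ≈ 1 - 4.362e-11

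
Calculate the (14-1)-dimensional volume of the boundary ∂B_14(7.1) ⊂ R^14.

|∂B_14(7.1)| ≈ 9.77474e+11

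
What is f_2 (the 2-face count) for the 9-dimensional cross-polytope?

f_2(9-orthoplex) = 2^3 · (9 choose 3) = 672.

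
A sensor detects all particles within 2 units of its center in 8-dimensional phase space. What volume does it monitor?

V = 32·π^4/3 ≈ 1039.03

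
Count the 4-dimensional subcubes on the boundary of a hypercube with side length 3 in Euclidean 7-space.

Number of 4-faces = C(7,4) · 2^(7-4) = 35 · 8 = 280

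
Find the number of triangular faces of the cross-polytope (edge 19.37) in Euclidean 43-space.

f_2(43-orthoplex) = 2^3 · (43 choose 3) = 98728.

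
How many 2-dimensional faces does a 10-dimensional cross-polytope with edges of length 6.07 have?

Number of 2-faces = 2^(2+1) · C(10,2+1) = 8 · 120 = 960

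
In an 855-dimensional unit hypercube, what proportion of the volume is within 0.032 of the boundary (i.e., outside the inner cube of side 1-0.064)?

The inner cube has side 1-2·0.032 = 0.936 and volume (0.936)^855 ≈ 2.76e-25, so the shell holds 1 - 2.76e-25 of the volume.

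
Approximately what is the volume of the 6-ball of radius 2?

The n-ball volume is π^(n/2)·r^n/Γ(n/2+1). With n=6, r=2: V = 32·π^3/3 ≈ 330.734.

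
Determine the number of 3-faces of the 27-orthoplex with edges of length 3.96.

Number of 3-faces = 2^(3+1) · C(27,3+1) = 16 · 17550 = 280800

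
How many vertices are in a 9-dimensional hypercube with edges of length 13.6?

Choose 0 of 9 axes to span the face (C(9,0) = 1 way), then fix each of the remaining 9 coordinates at one of its two extreme values (2^9 = 512 ways): 1·512 = 512.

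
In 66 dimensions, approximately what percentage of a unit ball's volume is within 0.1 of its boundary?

1 - (1-0.1)^66 ≈ 0.999045 ≈ 99.90%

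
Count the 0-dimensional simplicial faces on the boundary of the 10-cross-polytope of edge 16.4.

f_0(10-orthoplex) = 2^1 · (10 choose 1) = 20.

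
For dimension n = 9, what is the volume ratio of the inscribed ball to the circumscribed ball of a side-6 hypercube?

V_in / V_out = (r_in/r_out)^9 = (1/√9)^9 = 9^(-9/2) ≈ 5.08053e-05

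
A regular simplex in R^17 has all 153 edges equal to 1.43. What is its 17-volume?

For a regular n-simplex with edge a, V = (a^n / n!)·√((n+1)/2^n). With a=1.43, n=17: V ≈ 1.44054e-14.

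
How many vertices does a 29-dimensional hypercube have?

The 29-cube has 2^29 = 536870912 vertices.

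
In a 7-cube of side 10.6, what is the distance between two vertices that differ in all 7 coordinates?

Diagonal = √7 · 10.6 ≈ 28.045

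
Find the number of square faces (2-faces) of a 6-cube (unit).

An n-cube has C(n,k)·2^(n-k) k-faces. Here C(6,2)·2^4 = 15·16 = 240.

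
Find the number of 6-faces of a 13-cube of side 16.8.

Number of 6-faces = C(13,6) · 2^(13-6) = 1716 · 128 = 219648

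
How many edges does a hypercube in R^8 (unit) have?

An n-cube has n·2^(n-1) edges. With n = 8: 8·128 = 1024.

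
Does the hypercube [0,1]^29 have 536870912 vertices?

True. The 29-cube has 2^29 = 536870912 vertices.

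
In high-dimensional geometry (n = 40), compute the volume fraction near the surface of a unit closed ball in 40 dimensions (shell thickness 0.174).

1 - (1-0.174)^40 ≈ 0.999522 ≈ 99.9522%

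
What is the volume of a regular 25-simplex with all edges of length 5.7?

For a regular n-simplex with edge a, V = (a^n / n!)·√((n+1)/2^n). With a=5.7, n=25: V ≈ 4.47546e-10.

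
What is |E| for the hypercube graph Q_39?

Each of the 2^39 = 549755813888 vertices has degree 39; total edges = 39·2^39/2 = 10720238370816.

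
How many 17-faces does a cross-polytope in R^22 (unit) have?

An n-cross-polytope has 2^(k+1)·C(n,k+1) k-faces. Here 2^18·C(22,18) = 262144·7315 = 1917583360.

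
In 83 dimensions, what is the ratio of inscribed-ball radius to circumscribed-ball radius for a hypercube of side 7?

For an n-cube of any side s, the inradius is s/2 and the circumradius is s√n/2, so the ratio is 1/√83 ≈ 0.109764.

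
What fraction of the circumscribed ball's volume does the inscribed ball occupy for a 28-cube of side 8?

Volume scales as r^n, and r_in/r_out = 1/√28, giving (1/√28)^28 ≈ 5.49272e-21.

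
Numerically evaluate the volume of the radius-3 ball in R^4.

V_4(3) = π^(4/2) · (3)^4 / Γ(4/2 + 1) = 81·π^2/2 ≈ 399.719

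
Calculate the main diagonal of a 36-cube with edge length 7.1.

||(7.1,7.1,...,7.1)|| = √(36)·7.1 = 42.6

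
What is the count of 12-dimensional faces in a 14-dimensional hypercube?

An n-cube has C(n,k)·2^(n-k) k-faces. Here C(14,12)·2^2 = 91·4 = 364.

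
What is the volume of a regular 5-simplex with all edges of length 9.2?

V = (9.2^5 / 5!) · √((5+1) / 2^5) ≈ 237.826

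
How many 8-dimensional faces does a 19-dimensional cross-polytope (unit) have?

An n-cross-polytope has 2^(k+1)·C(n,k+1) k-faces. Here 2^9·C(19,9) = 512·92378 = 47297536.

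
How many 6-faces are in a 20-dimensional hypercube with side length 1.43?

Number of 6-faces = C(20,6) · 2^(20-6) = 38760 · 16384 = 635043840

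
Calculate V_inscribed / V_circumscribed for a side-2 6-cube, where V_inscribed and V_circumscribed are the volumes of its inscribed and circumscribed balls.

V_in/V_out = n^(-n/2) = 6^(-6/2) ≈ 0.00462963.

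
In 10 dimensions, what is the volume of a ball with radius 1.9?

V_10(1.9) = π^(10/2) · (1.9)^10 / Γ(10/2 + 1) ≈ 1563.52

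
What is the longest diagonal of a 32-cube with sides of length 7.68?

The space diagonal of an n-cube of side s is s√n. Here 7.68·√32 ≈ 43.4446.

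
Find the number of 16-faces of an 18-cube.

Choose 16 of 18 axes to span the face (C(18,16) = 153 ways), then fix each of the remaining 2 coordinates at one of its two extreme values (2^2 = 4 ways): 153·4 = 612.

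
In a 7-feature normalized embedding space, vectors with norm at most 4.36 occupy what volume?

Volume = π^{7/2}·(4.36)^7/Γ(9/2) ≈ 141510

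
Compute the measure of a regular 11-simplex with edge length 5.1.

V_11 = √(12) · 5.1^11 / (11! · 2^(11/2)) ≈ 0.116424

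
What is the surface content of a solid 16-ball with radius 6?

S = n·V_n(r)/r = 16·V_16(6)/6 (volume-to-surface relation), giving 6530347008·π^8/35 ≈ 1.77038e+12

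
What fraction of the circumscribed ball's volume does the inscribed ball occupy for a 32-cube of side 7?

Volume scales as r^n, and r_in/r_out = 1/√32, giving (1/√32)^32 ≈ 8.27181e-25.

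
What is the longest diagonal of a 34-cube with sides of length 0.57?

d = √(0.57² + 0.57² + ... + 0.57²) [34 terms] = √(34·0.57²) = 0.57√34 ≈ 3.32364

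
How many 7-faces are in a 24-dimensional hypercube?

Number of 7-faces = C(24,7) · 2^(24-7) = 346104 · 131072 = 45364543488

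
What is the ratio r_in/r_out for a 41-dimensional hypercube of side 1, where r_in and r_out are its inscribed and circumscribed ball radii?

r_in / r_out = (1/2) / (1√41/2) = 1/√41 ≈ 0.156174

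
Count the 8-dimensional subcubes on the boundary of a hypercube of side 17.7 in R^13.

f_8(13-cube) = (13 choose 8) · 2^5 = 41184.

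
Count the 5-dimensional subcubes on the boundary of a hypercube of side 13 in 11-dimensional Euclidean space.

Choose 5 of 11 axes to span the face (C(11,5) = 462 ways), then fix each of the remaining 6 coordinates at one of its two extreme values (2^6 = 64 ways): 462·64 = 29568.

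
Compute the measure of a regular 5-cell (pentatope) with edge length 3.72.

V_4 = √(5) · 3.72^4 / (4! · 2^(4/2)) ≈ 4.46052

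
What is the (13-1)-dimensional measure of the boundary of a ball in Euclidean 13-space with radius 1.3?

S_13(1.3) = 2·π^(13/2)·(1.3)^12 / Γ(13/2) ≈ 275.807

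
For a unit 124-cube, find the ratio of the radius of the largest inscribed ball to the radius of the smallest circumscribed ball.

r_in = 1/2 (half the side); r_out = 1√124/2 (half the diagonal). Ratio = 1/√124 ≈ 0.0898027.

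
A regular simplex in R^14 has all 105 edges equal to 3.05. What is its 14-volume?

For a regular n-simplex with edge a, V = (a^n / n!)·√((n+1)/2^n). With a=3.05, n=14: V ≈ 2.09231e-06.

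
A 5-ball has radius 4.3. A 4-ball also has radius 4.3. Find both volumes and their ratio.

V_5(4.3) ≈ 7738.21. V_4(4.3) ≈ 1687.11. Ratio V_5/V_4 ≈ 4.587.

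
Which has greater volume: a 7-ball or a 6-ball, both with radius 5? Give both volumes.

V_7(5) ≈ 369122. V_6(5) ≈ 80745.5. The 7-ball is larger.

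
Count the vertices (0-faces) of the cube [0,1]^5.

Number of vertices = 2^5 = 32.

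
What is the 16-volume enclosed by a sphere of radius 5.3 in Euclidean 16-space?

V_16(5.3) = π^(16/2) · (5.3)^16 / Γ(16/2 + 1) ≈ 9.12205e+10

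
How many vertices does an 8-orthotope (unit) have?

Each vertex is a binary string of length 8, so there are 2^8 = 256.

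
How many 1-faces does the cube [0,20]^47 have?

Number of 1-faces = C(47,1)·2^(47-1) = 47·70368744177664 = 3307330976350208.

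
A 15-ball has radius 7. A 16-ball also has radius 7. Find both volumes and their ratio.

V_15(7) ≈ 1.81093e+12. V_16(7) ≈ 7.82073e+12. Ratio V_15/V_16 ≈ 0.2316.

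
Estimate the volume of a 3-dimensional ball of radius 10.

V = 4000·π/3 ≈ 4188.79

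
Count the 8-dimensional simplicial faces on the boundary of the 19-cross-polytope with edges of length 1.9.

Number of 8-faces = 2^(8+1) · C(19,8+1) = 512 · 92378 = 47297536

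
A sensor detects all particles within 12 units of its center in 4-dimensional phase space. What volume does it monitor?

V = 10368·π^2 ≈ 102328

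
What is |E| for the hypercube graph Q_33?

Number of 1-faces = C(33,1)·2^(33-1) = 33·4294967296 = 141733920768.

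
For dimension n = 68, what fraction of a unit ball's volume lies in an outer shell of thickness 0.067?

1 - (1-0.067)^68 ≈ 0.991047 ≈ 99.10%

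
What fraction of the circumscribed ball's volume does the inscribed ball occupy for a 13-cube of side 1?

The radii are 1/2 and 1√13/2, so the volume ratio is (1/√13)^13 = 13^{-13/2} ≈ 5.74603e-08.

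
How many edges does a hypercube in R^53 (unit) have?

Each of the 2^53 = 9007199254740992 vertices has degree 53; total edges = 53·2^53/2 = 238690780250636288.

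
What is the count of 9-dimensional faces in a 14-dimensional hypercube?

Choose 9 of 14 axes to span the face (C(14,9) = 2002 ways), then fix each of the remaining 5 coordinates at one of its two extreme values (2^5 = 32 ways): 2002·32 = 64064.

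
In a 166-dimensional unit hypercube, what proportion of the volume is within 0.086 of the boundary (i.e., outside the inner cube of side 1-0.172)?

1 - (1 - 2·0.086)^166 = 1 - 0.828^166 ≈ 1 - 2.472e-14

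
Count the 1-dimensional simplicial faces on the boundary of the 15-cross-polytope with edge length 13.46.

Number of 1-faces = 2^(1+1) · C(15,1+1) = 4 · 105 = 420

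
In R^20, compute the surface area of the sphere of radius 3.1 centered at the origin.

The surface area of an n-ball is 2π^(n/2) r^(n-1) / Γ(n/2). For n=20, r=3.1: 1.1185e+09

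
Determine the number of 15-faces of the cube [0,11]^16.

f_15(16-cube) = (16 choose 15) · 2^1 = 32.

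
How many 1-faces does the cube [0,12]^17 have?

An n-cube has n·2^(n-1) edges. With n = 17: 17·65536 = 1114112.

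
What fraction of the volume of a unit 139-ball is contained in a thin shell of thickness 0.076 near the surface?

Shell fraction = 1 - (1-0.076)^139 ≈ 0.999983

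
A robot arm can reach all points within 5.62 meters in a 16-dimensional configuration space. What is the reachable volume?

Volume = π^{16/2}·(5.62)^16/Γ(9) ≈ 2.33056e+11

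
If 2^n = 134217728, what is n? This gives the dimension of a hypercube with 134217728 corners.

2^n = 134217728 ⇒ n = log_2(134217728) = 27.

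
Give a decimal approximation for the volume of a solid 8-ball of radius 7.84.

The n-ball volume is π^(n/2)·r^n/Γ(n/2+1). With n=8, r=7.84: V ≈ 5.79318e+07.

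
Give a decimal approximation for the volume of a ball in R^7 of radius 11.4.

The n-ball volume is π^(n/2)·r^n/Γ(n/2+1). With n=7, r=11.4: V ≈ 1.18226e+08.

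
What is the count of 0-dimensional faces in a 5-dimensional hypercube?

An n-cube has C(n,k)·2^(n-k) k-faces. Here C(5,0)·2^5 = 1·32 = 32.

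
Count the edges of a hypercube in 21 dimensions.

The 21-cube has n·2^(n-1) = 21·2^20 = 21·1048576 = 22020096 edges.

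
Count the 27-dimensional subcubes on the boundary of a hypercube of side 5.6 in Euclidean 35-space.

Choose 27 of 35 axes to span the face (C(35,27) = 23535820 ways), then fix each of the remaining 8 coordinates at one of its two extreme values (2^8 = 256 ways): 23535820·256 = 6025169920.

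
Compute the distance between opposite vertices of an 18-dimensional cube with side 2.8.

d = √(2.8² + 2.8² + ... + 2.8²) [18 terms] = √(18·2.8²) = 2.8√18 ≈ 11.8794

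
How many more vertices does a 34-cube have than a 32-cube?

The 34-cube has 2^34 = 17179869184 vertices. The 32-cube has 2^32 = 4294967296 vertices. Difference: 17179869184 - 4294967296 = 12884901888.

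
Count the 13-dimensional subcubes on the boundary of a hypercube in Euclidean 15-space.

f_13(15-cube) = (15 choose 13) · 2^2 = 420.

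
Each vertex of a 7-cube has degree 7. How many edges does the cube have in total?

The 7-cube has n·2^(n-1) = 7·2^6 = 7·64 = 448 edges.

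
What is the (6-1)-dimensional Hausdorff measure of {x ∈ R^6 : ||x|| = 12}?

S = n·V_n(r)/r = 6·V_6(12)/12 (volume-to-surface relation), giving 248832·π^3 ≈ 7.71535e+06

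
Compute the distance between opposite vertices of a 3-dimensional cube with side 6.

||(6,6,...,6)|| = √(3)·6 ≈ 10.3923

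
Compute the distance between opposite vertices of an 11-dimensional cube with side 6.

Diagonal = √11 · 6 ≈ 19.8997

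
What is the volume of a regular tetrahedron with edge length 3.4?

Volume = (√2/12) · 3.4³ = 4.63202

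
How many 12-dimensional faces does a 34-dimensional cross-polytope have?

Each 12-face is the convex hull of 13 vertices, one chosen as ±e_i from each of 13 distinct axes: 2^13·C(34,13) = 7602042961920.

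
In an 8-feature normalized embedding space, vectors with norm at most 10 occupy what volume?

V = 12500000·π^4/3 ≈ 4.05871e+08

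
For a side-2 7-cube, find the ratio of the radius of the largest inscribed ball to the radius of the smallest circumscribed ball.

For an n-cube of any side s, the inradius is s/2 and the circumradius is s√n/2, so the ratio is 1/√7 ≈ 0.377964.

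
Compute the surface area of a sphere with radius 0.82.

|∂B_3(0.82)| = 4πr² = 4π·(0.82)² ≈ 8.44963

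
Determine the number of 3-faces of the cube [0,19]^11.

An n-cube has C(n,k)·2^(n-k) k-faces. Here C(11,3)·2^8 = 165·256 = 42240.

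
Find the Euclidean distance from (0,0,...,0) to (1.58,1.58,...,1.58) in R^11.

The space diagonal of an n-cube of side s is s√n. Here 1.58·√11 ≈ 5.24027.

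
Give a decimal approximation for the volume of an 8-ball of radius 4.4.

Volume = π^{8/2}·(4.4)^8/Γ(5) ≈ 570177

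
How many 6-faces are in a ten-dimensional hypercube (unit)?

An n-cube has C(n,k)·2^(n-k) k-faces. Here C(10,6)·2^4 = 210·16 = 3360.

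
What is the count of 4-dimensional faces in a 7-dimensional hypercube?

Choose 4 of 7 axes to span the face (C(7,4) = 35 ways), then fix each of the remaining 3 coordinates at one of its two extreme values (2^3 = 8 ways): 35·8 = 280.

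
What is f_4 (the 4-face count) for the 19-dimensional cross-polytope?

An n-cross-polytope has 2^(k+1)·C(n,k+1) k-faces. Here 2^5·C(19,5) = 32·11628 = 372096.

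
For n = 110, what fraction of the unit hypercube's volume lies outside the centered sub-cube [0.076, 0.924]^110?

Shell fraction = 1 - (1-0.152)^110 ≈ 0.9999999867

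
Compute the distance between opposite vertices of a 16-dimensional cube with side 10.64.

The space diagonal of an n-cube of side s is s√n. Here 10.64·√16 = 42.56.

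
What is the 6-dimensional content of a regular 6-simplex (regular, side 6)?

V = (6^6 / 6!) · √((6+1) / 2^6) ≈ 21.4306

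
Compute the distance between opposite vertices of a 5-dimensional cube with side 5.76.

Diagonal = √5 · 5.76 ≈ 12.8798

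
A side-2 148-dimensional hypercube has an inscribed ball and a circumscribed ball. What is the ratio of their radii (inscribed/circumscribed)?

r_in = 2/2 (half the side); r_out = 2√148/2 (half the diagonal). Ratio = 1/√148 ≈ 0.0821995.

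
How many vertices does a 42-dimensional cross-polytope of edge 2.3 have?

Number of vertices = 2n = 84.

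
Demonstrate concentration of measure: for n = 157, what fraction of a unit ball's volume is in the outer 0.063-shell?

1 - (1-0.063)^157 ≈ 0.999963 ≈ 99.996343%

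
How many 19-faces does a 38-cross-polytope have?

Each 19-face is the convex hull of 20 vertices, one chosen as ±e_i from each of 20 distinct axes: 2^20·C(38,20) = 35209085567631360.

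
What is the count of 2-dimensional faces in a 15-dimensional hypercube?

Number of 2-faces = C(15,2) · 2^(15-2) = 105 · 8192 = 860160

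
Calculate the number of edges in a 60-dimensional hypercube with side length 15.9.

Each of the 2^60 = 1152921504606846976 vertices has degree 60; total edges = 60·2^60/2 = 34587645138205409280.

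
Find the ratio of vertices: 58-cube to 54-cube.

The 58-cube has 2^58 = 288230376151711744 vertices. The 54-cube has 2^54 = 18014398509481984 vertices. Ratio: 288230376151711744/18014398509481984 = 16.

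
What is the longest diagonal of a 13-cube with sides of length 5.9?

d = √(5.9² + 5.9² + ... + 5.9²) [13 terms] = √(13·5.9²) = 5.9√13 ≈ 21.2728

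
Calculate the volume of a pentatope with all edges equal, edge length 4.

V = (4^4 / 4!) · √((4+1) / 2^4) ≈ 5.96285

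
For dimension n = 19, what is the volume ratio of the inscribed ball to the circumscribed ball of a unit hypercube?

Volume scales as r^n, and r_in/r_out = 1/√19, giving (1/√19)^19 ≈ 7.10953e-13.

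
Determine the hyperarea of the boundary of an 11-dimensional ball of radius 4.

S_11(4) = 2·π^(11/2)·(4)^10 / Γ(11/2) = 67108864·π^5/945 ≈ 2.17319e+07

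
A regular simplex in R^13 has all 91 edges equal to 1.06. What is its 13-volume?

V_13 = √(14) · 1.06^13 / (13! · 2^(13/2)) ≈ 1.41601e-11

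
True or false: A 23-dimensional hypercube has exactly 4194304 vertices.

False. The 23-cube has 2^23 = 8388608 vertices.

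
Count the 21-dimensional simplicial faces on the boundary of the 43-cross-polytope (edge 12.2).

Number of 21-faces = 2^(21+1) · C(43,21+1) = 4194304 · 1052049481860 = 4412615349963325440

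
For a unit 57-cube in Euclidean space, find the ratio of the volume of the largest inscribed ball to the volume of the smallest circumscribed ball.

V_in/V_out = n^(-n/2) = 57^(-57/2) ≈ 9.06915e-51.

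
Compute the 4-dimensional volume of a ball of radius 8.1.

V_4(8.1) = π^(4/2) · (8.1)^4 / Γ(4/2 + 1) ≈ 21242.7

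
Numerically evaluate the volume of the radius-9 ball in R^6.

V = 177147·π^3/2 ≈ 2.74633e+06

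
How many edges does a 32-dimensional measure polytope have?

Number of 1-faces = C(32,1)·2^(32-1) = 32·2147483648 = 68719476736.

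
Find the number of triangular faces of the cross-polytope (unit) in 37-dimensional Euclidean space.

Each 2-face is the convex hull of 3 vertices, one chosen as ±e_i from each of 3 distinct axes: 2^3·C(37,3) = 62160.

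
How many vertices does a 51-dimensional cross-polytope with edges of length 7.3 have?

An n-cross-polytope has 2n vertices; here n = 51, giving 102.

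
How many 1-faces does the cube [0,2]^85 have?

Each of the 2^85 = 38685626227668133590597632 vertices has degree 85; total edges = 85·2^85/2 = 1644139114675895677600399360.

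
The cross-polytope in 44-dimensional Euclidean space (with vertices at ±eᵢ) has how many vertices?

An n-cross-polytope has 2n vertices; here n = 44, giving 88.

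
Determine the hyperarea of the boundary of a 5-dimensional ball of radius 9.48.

|∂B_5(9.48)| ≈ 212570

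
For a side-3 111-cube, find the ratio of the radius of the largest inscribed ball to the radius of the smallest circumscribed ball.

r_in = 3/2 (half the side); r_out = 3√111/2 (half the diagonal). Ratio = 1/√111 ≈ 0.0949158.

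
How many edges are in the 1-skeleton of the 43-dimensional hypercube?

Each of the 2^43 = 8796093022208 vertices has degree 43; total edges = 43·2^43/2 = 189115999977472.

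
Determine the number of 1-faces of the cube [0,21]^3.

Choose 1 of 3 axes to span the face (C(3,1) = 3 ways), then fix each of the remaining 2 coordinates at one of its two extreme values (2^2 = 4 ways): 3·4 = 12.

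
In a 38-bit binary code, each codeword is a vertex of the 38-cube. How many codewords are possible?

An n-cube has 2^n vertices; for n = 38 that is 2^38 = 274877906944.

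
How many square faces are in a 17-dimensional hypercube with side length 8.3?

f_2(17-cube) = (17 choose 2) · 2^15 = 4456448.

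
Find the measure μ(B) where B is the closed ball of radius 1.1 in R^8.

Volume = π^{8/2}·(1.1)^8/Γ(5) ≈ 8.70021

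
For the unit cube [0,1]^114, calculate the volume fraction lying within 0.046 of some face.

1 - (1 - 2·0.046)^114 = 1 - 0.908^114 ≈ 0.999983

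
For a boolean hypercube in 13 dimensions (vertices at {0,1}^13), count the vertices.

An n-cube has 2^n vertices; for n = 13 that is 2^13 = 8192.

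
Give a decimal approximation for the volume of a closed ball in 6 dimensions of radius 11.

V = 1771561·π^3/6 ≈ 9.15492e+06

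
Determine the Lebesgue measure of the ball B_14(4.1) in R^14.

Volume = π^{14/2}·(4.1)^14/Γ(8) ≈ 2.27296e+08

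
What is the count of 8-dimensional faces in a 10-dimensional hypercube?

Choose 8 of 10 axes to span the face (C(10,8) = 45 ways), then fix each of the remaining 2 coordinates at one of its two extreme values (2^2 = 4 ways): 45·4 = 180.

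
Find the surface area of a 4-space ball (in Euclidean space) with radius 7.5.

S = n·V_n(r)/r = 4·V_4(7.5)/7.5 (volume-to-surface relation), giving 3375·π^2/4 ≈ 8327.48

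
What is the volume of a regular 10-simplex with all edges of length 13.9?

V_10 = √(11) · 13.9^10 / (10! · 2^(10/2)) ≈ 7690.09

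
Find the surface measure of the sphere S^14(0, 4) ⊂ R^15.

The surface area of an n-ball is 2π^(n/2) r^(n-1) / Γ(n/2). For n=15, r=4: 68719476736·π^7/135135 ≈ 1.53589e+09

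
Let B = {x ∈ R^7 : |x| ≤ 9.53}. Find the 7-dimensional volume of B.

V_7(9.53) = π^(7/2) · (9.53)^7 / Γ(7/2 + 1) ≈ 3.37311e+07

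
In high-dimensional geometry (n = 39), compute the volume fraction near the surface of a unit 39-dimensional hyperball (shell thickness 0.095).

1 - (1-0.095)^39 ≈ 0.979616 ≈ 97.96%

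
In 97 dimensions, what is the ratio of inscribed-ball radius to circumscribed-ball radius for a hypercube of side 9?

r_in / r_out = (9/2) / (9√97/2) = 1/√97 ≈ 0.101535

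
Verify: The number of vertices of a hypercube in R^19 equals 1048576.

False. The 19-cube has 2^19 = 524288 vertices.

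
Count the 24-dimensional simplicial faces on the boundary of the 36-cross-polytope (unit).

Number of 24-faces = 2^(24+1) · C(36,24+1) = 33554432 · 600805296 = 20159680449871872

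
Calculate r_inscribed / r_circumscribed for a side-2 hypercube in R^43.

Ratio = (s/2)/(s√43/2) = 43^(-1/2) ≈ 0.152499.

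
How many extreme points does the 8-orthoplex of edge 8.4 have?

The 8-dimensional cross-polytope has 2n = 2·8 = 16 vertices.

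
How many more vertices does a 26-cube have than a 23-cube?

The 26-cube has 2^26 = 67108864 vertices. The 23-cube has 2^23 = 8388608 vertices. Difference: 67108864 - 8388608 = 58720256.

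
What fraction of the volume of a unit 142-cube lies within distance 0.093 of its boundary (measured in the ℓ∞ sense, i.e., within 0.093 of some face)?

1 - (1 - 2·0.093)^142 = 1 - 0.814^142 ≈ 1 - 2.035e-13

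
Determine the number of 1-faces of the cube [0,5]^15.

An n-cube has C(n,k)·2^(n-k) k-faces. Here C(15,1)·2^14 = 15·16384 = 245760.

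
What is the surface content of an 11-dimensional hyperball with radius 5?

|∂B_11(5)| = 125000000·π^5/189 ≈ 2.02394e+08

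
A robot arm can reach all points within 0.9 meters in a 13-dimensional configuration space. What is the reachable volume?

Volume = π^{13/2}·(0.9)^13/Γ(15/2) ≈ 0.23147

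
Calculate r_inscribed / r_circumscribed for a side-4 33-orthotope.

r_in = 4/2 (half the side); r_out = 4√33/2 (half the diagonal). Ratio = 1/√33 ≈ 0.174078.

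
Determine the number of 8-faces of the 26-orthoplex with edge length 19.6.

Number of 8-faces = 2^(8+1) · C(26,8+1) = 512 · 3124550 = 1599769600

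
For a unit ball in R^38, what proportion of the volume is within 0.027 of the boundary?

V(inner)/V(outer) = ((1-0.027)/1)^38 ≈ 0.3534, so the shell fraction is 0.646583.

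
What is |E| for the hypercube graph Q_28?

The 28-cube has n·2^(n-1) = 28·2^27 = 28·134217728 = 3758096384 edges.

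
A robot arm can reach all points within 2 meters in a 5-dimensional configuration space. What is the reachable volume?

V_5(2) = π^(5/2) · (2)^5 / Γ(5/2 + 1) = 256·π^2/15 ≈ 168.441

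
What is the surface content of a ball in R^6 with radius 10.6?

S = n·V_n(r)/r = 6·V_6(10.6)/10.6 (volume-to-surface relation), giving 4.14934e+06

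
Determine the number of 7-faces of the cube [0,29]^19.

Choose 7 of 19 axes to span the face (C(19,7) = 50388 ways), then fix each of the remaining 12 coordinates at one of its two extreme values (2^12 = 4096 ways): 50388·4096 = 206389248.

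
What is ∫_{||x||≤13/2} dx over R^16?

V = 665416609183179841·π^8/2642411520 ≈ 2.38942e+12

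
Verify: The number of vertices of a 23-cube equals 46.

False. The 23-cube has 2^23 = 8388608 vertices.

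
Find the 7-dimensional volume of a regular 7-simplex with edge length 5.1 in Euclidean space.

Volume = 5.1^7 · √(8/2^7) / 7! ≈ 4.45144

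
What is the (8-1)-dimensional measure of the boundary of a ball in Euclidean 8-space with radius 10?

The surface area of an n-ball is 2π^(n/2) r^(n-1) / Γ(n/2). For n=8, r=10: 10000000·π^4/3 ≈ 3.24697e+08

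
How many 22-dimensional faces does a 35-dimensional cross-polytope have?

An n-cross-polytope has 2^(k+1)·C(n,k+1) k-faces. Here 2^23·C(35,23) = 8388608·834451800 = 6999889045094400.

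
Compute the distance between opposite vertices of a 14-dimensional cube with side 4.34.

d = √(4.34² + 4.34² + ... + 4.34²) [14 terms] = √(14·4.34²) = 4.34√14 ≈ 16.2388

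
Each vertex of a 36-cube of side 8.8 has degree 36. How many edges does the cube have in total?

Number of 1-faces = C(36,1)·2^(36-1) = 36·34359738368 = 1236950581248.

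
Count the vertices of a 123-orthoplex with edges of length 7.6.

An n-cross-polytope has 2n vertices; here n = 123, giving 246.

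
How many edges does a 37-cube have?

The 37-cube has n·2^(n-1) = 37·2^36 = 37·68719476736 = 2542620639232 edges.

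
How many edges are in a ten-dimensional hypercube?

f_1(10-cube) = (10 choose 1) · 2^9 = 5120.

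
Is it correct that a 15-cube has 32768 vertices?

True. The 15-cube has 2^15 = 32768 vertices.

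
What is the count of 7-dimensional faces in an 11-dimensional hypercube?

An n-cube has C(n,k)·2^(n-k) k-faces. Here C(11,7)·2^4 = 330·16 = 5280.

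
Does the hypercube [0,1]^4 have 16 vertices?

True. The 4-cube has 2^4 = 16 vertices.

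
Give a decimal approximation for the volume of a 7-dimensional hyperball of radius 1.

Volume = π^{7/2}·(1)^7/Γ(9/2) = 16·π^3/105 ≈ 4.72477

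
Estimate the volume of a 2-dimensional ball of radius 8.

Volume = π^{2/2}·(8)^2/Γ(2) = 64·π ≈ 201.062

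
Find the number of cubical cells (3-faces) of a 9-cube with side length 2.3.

An n-cube has C(n,k)·2^(n-k) k-faces. Here C(9,3)·2^6 = 84·64 = 5376.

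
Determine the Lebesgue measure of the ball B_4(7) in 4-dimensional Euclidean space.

Volume = π^{4/2}·(7)^4/Γ(3) = 2401·π^2/2 ≈ 11848.5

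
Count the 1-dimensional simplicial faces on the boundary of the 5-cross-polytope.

f_1(5-orthoplex) = 2^2 · (5 choose 2) = 40.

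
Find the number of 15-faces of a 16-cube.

Choose 15 of 16 axes to span the face (C(16,15) = 16 ways), then fix each of the remaining 1 coordinate at one of its two extreme values (2^1 = 2 ways): 16·2 = 32.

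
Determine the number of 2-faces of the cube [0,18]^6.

Choose 2 of 6 axes to span the face (C(6,2) = 15 ways), then fix each of the remaining 4 coordinates at one of its two extreme values (2^4 = 16 ways): 15·16 = 240.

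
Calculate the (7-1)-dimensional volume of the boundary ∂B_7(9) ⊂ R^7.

S = n·V_n(r)/r = 7·V_7(9)/9 (volume-to-surface relation), giving 2834352·π^3/5 ≈ 1.75765e+07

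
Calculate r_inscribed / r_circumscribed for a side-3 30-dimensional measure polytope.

Ratio = (s/2)/(s√30/2) = 30^(-1/2) ≈ 0.182574.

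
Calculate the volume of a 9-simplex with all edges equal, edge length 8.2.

V = (8.2^9 / 9!) · √((9+1) / 2^9) ≈ 64.5545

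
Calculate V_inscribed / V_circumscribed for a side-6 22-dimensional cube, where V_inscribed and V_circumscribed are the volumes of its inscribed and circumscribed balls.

The radii are 6/2 and 6√22/2, so the volume ratio is (1/√22)^22 = 22^{-22/2} ≈ 1.7114e-15.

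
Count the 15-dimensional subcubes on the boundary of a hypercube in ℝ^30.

An n-cube has C(n,k)·2^(n-k) k-faces. Here C(30,15)·2^15 = 155117520·32768 = 5082890895360.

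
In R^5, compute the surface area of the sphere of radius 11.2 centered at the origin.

|∂B_5(11.2)| ≈ 414134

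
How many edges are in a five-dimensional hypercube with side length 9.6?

Number of 1-faces = C(5,1) · 2^(5-1) = 5 · 16 = 80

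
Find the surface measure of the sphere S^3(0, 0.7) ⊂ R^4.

The surface area of an n-ball is 2π^(n/2) r^(n-1) / Γ(n/2). For n=4, r=0.7: 6.77055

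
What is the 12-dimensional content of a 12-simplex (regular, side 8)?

Volume = 8^12 · √(13/2^12) / 12! ≈ 8.08229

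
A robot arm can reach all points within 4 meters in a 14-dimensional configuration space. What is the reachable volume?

Volume = π^{14/2}·(4)^14/Γ(8) = 16777216·π^7/315 ≈ 1.60864e+08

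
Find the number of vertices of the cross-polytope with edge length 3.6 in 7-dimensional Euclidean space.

An n-cross-polytope has 2^(k+1)·C(n,k+1) k-faces. Here 2^1·C(7,1) = 2·7 = 14.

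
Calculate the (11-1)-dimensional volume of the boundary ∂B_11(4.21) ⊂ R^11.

The surface area of an n-ball is 2π^(n/2) r^(n-1) / Γ(n/2). For n=11, r=4.21: 3.62509e+07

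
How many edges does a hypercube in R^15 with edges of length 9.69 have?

Each of the 2^15 = 32768 vertices has degree 15; total edges = 15·2^15/2 = 245760.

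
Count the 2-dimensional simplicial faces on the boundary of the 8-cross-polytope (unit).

An n-cross-polytope has 2^(k+1)·C(n,k+1) k-faces. Here 2^3·C(8,3) = 8·56 = 448.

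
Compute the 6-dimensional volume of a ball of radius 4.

Volume = π^{6/2}·(4)^6/Γ(4) = 2048·π^3/3 ≈ 21167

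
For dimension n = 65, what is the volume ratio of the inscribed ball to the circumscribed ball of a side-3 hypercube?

V_in / V_out = (r_in/r_out)^65 = (1/√65)^65 = 65^(-65/2) ≈ 1.20314e-59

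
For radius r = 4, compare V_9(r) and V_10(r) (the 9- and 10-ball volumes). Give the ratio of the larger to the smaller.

V_9(4) ≈ 864684, V_10(4) ≈ 2.67404e+06. The 10-ball is larger by a factor of 3.093.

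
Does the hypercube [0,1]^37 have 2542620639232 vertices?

False. The 37-cube has 2^37 = 137438953472 vertices.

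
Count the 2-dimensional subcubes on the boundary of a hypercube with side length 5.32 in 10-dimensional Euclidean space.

Choose 2 of 10 axes to span the face (C(10,2) = 45 ways), then fix each of the remaining 8 coordinates at one of its two extreme values (2^8 = 256 ways): 45·256 = 11520.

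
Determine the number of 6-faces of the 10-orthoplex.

An n-cross-polytope has 2^(k+1)·C(n,k+1) k-faces. Here 2^7·C(10,7) = 128·120 = 15360.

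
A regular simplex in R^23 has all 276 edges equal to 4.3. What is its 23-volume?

Volume = 4.3^23 · √(24/2^23) / 23! ≈ 2.42963e-11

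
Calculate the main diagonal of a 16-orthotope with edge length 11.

d = √(11² + 11² + ... + 11²) [16 terms] = √(16·11²) = 11√16 = 44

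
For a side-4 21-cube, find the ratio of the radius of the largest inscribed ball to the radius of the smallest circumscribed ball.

r_in = 4/2 (half the side); r_out = 4√21/2 (half the diagonal). Ratio = 1/√21 ≈ 0.218218.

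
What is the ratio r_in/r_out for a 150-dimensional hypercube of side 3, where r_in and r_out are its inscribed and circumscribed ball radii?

Ratio = (s/2)/(s√150/2) = 150^(-1/2) ≈ 0.0816497.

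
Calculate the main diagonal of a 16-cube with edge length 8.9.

The space diagonal of an n-cube of side s is s√n. Here 8.9·√16 = 35.6.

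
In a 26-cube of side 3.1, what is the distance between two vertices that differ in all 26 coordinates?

Diagonal = √26 · 3.1 ≈ 15.807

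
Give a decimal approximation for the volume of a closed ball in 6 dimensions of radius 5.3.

V_6(5.3) = π^(6/2) · (5.3)^6 / Γ(6/2 + 1) ≈ 114539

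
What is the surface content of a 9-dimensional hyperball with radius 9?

The surface area of an n-ball is 2π^(n/2) r^(n-1) / Γ(n/2). For n=9, r=9: 459165024·π^4/35 ≈ 1.27791e+09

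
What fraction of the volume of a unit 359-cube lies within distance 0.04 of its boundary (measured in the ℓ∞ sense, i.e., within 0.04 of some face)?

Shell fraction = 1 - (1-0.08)^359 ≈ 1 - 9.996e-14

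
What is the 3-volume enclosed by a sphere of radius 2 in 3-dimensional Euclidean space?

V = 32·π/3 ≈ 33.5103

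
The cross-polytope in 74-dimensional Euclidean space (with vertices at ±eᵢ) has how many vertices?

The 74-dimensional cross-polytope has 2n = 2·74 = 148 vertices.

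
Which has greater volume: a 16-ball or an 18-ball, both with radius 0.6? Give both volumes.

V_16(0.6) ≈ 6.63894e-05. V_18(0.6) ≈ 8.34273e-06. The 16-ball is larger.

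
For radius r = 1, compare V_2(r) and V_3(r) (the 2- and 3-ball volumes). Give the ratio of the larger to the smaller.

V_2(1) ≈ 3.14159, V_3(1) ≈ 4.18879. The 3-ball is larger by a factor of 1.333.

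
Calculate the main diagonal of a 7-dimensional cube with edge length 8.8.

The space diagonal of an n-cube of side s is s√n. Here 8.8·√7 ≈ 23.2826.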